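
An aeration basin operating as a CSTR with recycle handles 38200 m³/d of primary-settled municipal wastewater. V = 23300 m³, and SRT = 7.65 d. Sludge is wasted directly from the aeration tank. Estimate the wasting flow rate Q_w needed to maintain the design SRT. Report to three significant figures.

Q_w ≈ 3050 m³/d

For wasting at MLVSS concentration, Q_w = V/θ_c = 23300/7.65 = 3046 m³/d.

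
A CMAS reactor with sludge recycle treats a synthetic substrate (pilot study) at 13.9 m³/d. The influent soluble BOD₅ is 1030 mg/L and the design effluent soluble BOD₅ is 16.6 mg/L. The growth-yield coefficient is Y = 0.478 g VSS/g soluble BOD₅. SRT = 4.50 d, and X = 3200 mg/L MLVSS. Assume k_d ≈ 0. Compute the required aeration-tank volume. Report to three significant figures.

V·X = Y·Q·ΔS·θ_c gives V = 0.478 × 13.9 × (1030 − 16.6) × 4.50 / 3200 = 9.469 m³.

V ≈ 9.47 m³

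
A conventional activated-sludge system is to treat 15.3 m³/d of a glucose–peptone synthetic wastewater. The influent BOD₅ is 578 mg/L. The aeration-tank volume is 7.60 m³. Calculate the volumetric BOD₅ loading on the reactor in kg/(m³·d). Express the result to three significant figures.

Volumetric loading L_v = Q·S₀ / V = 15.3 × 578 g/m³ / 7.600 m³ = 1164 g/(m³·d) = 1.164 kg BOD₅/(m³·d).

L_v ≈ 1.16 kg BOD₅/(m³·d)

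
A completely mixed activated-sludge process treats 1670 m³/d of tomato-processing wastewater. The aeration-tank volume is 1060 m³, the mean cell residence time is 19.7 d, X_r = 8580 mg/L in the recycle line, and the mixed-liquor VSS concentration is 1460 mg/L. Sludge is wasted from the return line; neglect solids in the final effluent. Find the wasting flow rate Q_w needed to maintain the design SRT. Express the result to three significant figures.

Q_w ≈ 9.16 m³/d

Wasting from the return line (neglecting effluent solids): Q_w = V·X / (θ_c·X_r) = 1060 × 1460 / (19.7 × 8580) = 9.156 m³/d.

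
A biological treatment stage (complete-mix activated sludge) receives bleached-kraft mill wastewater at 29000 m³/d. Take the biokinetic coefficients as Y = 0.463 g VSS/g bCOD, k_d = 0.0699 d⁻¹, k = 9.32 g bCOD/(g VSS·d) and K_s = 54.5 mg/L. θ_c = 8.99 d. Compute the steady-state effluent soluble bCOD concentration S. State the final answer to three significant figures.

S ≈ 2.39 mg/L

For a completely mixed reactor with recycle the Lawrence–McCarty relation gives S = K_s·(1 + k_d·θ_c) / [θ_c·(Y·k − k_d) − 1] = 54.5 × (1 + 0.0699 × 8.99) / [8.99 × (0.463 × 9.32 − 0.0699) − 1] = 88.75 / 37.16 = 2.388 mg/L.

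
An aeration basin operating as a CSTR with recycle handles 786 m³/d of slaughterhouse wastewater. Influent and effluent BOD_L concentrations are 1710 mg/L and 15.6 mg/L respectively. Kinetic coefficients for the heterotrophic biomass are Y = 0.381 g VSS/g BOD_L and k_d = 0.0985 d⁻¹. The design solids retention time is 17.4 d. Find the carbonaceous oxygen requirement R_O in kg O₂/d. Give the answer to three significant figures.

Correct the yield for decay: Y_obs = Y/(1 + k_d θ_c) = 0.381 / (1 + 0.0985 × 17.4) = 0.381 / 2.714 = 0.1404.
ΔS = 1710 − 15.6 = 1694 mg/L, so the substrate removal rate is 786 × 1694/1000 = 1332 kg BOD_L/d.
Biomass synthesised: P_X = Y_obs × 1332 = 187.0 kg VSS/d.
R_O = Q·(S₀ − S) − 1.42·P_X = 1332 − 1.42 × 187.0 = 1066 kg O₂/d.

R_O ≈ 1070 kg O₂/d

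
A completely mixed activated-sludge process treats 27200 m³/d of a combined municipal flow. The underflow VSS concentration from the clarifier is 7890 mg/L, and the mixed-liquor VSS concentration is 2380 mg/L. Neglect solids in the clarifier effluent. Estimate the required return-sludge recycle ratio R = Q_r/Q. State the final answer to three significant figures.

R ≈ 0.432

R = Q_r/Q = X/(X_r − X) = 2380 / (7890 − 2380) = 0.4319.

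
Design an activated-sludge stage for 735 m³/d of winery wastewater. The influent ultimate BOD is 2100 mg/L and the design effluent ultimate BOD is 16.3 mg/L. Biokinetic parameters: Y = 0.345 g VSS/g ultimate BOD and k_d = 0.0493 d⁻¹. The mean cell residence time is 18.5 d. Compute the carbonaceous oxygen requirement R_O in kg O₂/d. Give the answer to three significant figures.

Correct the yield for decay: Y_obs = Y/(1 + k_d θ_c) = 0.345 / (1 + 0.0493 × 18.5) = 0.345 / 1.912 = 0.1804.
Q·(S₀ − S) = 735 × (2100 − 16.3) × 10⁻³ = 1532 kg/d removed.
Net sludge production P_X = 0.1804 × 1532 = 276.3 kg VSS/d.
Carbonaceous O₂ demand = substrate oxidised − cell-mass equivalent = 1532 − 1.42 × 276.3 = 1139 kg O₂/d.

R_O ≈ 1140 kg O₂/d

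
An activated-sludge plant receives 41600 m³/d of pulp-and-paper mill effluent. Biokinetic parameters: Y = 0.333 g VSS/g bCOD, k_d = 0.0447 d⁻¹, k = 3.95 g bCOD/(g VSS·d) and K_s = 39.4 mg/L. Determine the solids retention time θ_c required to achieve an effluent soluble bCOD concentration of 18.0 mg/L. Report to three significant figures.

θ_c ≈ 2.72 d

At the target effluent, Y k S/(K_s+S) = 0.333×3.95×18.0/57.40 = 0.4125 d⁻¹.
θ_c = 1/(μ − k_d) = 1/(0.4125 − 0.0447) = 1/0.3678 = 2.719 d.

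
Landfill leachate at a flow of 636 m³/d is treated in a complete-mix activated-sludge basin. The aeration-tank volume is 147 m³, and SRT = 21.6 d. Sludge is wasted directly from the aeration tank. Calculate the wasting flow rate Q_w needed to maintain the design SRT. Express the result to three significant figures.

Q_w ≈ 6.81 m³/d

For wasting at MLVSS concentration, Q_w = V/θ_c = 147.0/21.6 = 6.806 m³/d.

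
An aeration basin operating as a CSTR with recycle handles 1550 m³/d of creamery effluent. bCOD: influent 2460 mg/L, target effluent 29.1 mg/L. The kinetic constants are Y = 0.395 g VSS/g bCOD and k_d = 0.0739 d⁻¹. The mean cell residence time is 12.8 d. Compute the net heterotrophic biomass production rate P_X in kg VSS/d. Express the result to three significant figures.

The observed yield is Y_obs = Y/(1 + k_d·θ_c) = 0.395 / (1 + 0.0739 × 12.8) = 0.395 / 1.946 = 0.2030 g VSS per g bCOD removed.
Mass of bCOD removed per day: Q(S₀ − S) = 1550 × 2431 g/m³ = 3768 kg/d.
Biomass produced: P_X = Y_obs·Q·ΔS = 0.2030 × 3768 ≈ 764.8 kg VSS/d.

P_X ≈ 765 kg VSS/d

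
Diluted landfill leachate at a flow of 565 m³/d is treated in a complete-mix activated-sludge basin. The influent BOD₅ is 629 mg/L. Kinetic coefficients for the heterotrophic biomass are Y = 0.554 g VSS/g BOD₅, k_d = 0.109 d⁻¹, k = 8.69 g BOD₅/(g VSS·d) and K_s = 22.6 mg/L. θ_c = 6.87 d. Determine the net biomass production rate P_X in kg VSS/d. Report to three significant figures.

For a completely mixed reactor with recycle the Lawrence–McCarty relation gives S = K_s·(1 + k_d·θ_c) / [θ_c·(Y·k − k_d) − 1] = 22.6 × (1 + 0.109 × 6.87) / [6.87 × (0.554 × 8.69 − 0.109) − 1] = 39.52 / 31.33 = 1.262 mg/L.
Correct the yield for decay: Y_obs = Y/(1 + k_d θ_c) = 0.554 / (1 + 0.109 × 6.87) = 0.554 / 1.749 = 0.3168.
Mass of BOD₅ removed per day: Q(S₀ − S) = 565 × 627.7 g/m³ = 354.7 kg/d.
Biomass produced: P_X = Y_obs·Q·ΔS = 0.3168 × 354.7 ≈ 112.4 kg VSS/d.

P_X ≈ 112 kg VSS/d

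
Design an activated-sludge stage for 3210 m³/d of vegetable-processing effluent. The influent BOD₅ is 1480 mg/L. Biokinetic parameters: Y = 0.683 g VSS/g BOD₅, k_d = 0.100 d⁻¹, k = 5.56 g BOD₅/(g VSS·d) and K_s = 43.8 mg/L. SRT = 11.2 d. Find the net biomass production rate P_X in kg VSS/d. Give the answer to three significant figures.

P_X ≈ 1530 kg VSS/d

Effluent substrate depends only on kinetics and SRT: S = K_s(1 + k_d θ_c) / [θ_c(Yk − k_d) − 1] = 43.8 × (1 + 0.100 × 11.2) / [11.2 × (0.683 × 5.56 − 0.100) − 1] = 92.86 / 40.41 = 2.298 mg/L.
The observed yield is Y_obs = Y/(1 + k_d·θ_c) = 0.683 / (1 + 0.100 × 11.2) = 0.683 / 2.120 = 0.3222 g VSS per g BOD₅ removed.
Q·(S₀ − S) = 3210 × (1480 − 2.30) × 10⁻³ = 4743 kg/d removed.
P_X = Y_obs · Q(S₀ − S) = 0.3222 × 4743 = 1528 kg VSS/d.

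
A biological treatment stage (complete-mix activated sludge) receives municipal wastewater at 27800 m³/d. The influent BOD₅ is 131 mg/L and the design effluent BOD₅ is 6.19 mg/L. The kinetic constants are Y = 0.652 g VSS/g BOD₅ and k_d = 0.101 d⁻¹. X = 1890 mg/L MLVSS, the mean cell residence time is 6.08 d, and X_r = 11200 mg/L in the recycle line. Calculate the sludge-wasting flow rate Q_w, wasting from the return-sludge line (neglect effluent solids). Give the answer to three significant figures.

Steady-state biomass mass balance: V·X·(1 + k_d·θ_c) = Y·Q·(S₀ − S)·θ_c, so V = 0.652 × 27800 × (131 − 6.19) × 6.08 / [1890 × (1 + 0.101 × 6.08)] = 1.38×10^7 / 3051 = 4509 m³.
θ_c = V·X/(Q_w·X_r) when wasting from the recycle, so Q_w = V·X/(θ_c·X_r) = 4509 × 1890 / (6.08 × 11200) = 125.1 m³/d.

Q_w ≈ 125 m³/d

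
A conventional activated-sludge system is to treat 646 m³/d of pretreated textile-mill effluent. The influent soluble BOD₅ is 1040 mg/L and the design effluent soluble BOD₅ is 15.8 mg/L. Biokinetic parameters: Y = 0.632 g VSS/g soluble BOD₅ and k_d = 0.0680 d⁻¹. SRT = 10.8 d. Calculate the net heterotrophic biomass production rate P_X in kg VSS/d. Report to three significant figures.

Correct the yield for decay: Y_obs = Y/(1 + k_d θ_c) = 0.632 / (1 + 0.0680 × 10.8) = 0.632 / 1.734 = 0.3644.
ΔS = 1040 − 15.8 = 1024 mg/L, so the substrate removal rate is 646 × 1024/1000 = 661.6 kg soluble BOD₅/d.
Net biomass production P_X = Y_obs × Q·(S₀ − S) = 0.3644 × 661.6 = 241.1 kg VSS/d.

P_X ≈ 241 kg VSS/d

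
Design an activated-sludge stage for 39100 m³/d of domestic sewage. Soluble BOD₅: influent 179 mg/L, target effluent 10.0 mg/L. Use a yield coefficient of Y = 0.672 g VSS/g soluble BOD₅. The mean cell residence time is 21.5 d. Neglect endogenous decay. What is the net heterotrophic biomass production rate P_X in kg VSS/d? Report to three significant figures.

P_X ≈ 4440 kg VSS/d

With endogenous decay neglected, the observed yield equals the true yield: Y_obs = Y = 0.672 g VSS/g soluble BOD₅.
ΔS = 179 − 10.0 = 169.0 mg/L, so the substrate removal rate is 39100 × 169.0/1000 = 6608 kg soluble BOD₅/d.
So the net sludge growth is P_X = 0.6720 × 6608 = 4441 kg VSS/d.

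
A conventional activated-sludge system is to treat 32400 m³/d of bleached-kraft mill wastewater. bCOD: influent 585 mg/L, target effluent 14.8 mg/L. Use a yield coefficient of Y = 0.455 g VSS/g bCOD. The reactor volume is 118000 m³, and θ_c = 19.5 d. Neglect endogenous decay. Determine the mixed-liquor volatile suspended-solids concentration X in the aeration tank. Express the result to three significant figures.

X ≈ 1390 mg/L

From V·X = Y·Q·(S₀ − S)·θ_c (decay neglected): X = 0.455 × 32400 × (585 − 14.8) × 19.5 / 118000 = 1389 mg/L.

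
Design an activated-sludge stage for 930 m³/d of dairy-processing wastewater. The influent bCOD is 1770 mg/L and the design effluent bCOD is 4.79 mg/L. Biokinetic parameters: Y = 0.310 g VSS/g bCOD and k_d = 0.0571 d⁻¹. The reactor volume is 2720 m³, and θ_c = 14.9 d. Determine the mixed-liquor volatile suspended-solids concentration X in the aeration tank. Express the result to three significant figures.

X ≈ 1510 mg/L

From V·X·(1 + k_d·θ_c) = Y·Q·(S₀ − S)·θ_c: X = 0.310 × 930 × (1770 − 4.79) × 14.9 / [2720 × (1 + 0.0571 × 14.9)] = 1506 mg/L.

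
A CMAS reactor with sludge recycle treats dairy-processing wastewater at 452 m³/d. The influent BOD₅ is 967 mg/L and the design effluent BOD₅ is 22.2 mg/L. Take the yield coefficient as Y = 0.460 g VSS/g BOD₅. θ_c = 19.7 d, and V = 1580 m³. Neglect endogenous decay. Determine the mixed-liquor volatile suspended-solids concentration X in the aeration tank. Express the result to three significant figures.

X ≈ 2450 mg/L

Without decay, X = Y Q (S₀−S) θ_c / V = 0.460 × 452 × (967 − 22.2) × 19.7 / 1580 = 2449 mg/L.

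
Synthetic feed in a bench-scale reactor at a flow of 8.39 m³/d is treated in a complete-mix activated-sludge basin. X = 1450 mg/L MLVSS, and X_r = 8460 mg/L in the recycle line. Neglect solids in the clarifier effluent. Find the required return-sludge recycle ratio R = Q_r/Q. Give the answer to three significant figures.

R = Q_r/Q = X/(X_r − X) = 1450 / (8460 − 1450) = 0.2068.

R ≈ 0.207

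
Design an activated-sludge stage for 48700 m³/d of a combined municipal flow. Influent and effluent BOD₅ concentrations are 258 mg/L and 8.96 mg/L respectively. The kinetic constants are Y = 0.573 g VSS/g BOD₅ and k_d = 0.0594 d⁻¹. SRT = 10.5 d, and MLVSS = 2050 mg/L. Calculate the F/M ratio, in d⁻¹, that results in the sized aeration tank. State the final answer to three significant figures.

Steady-state biomass mass balance: V·X·(1 + k_d·θ_c) = Y·Q·(S₀ − S)·θ_c, so V = 0.573 × 48700 × (258 − 8.96) × 10.5 / [2050 × (1 + 0.0594 × 10.5)] = 7.3×10^7 / 3329 = 21922 m³.
F/M = applied load / biomass = Q·S₀/(V·X) = 48700 × 258 / (21922 × 2050) = 0.2796 d⁻¹.

F/M ≈ 0.280 d⁻¹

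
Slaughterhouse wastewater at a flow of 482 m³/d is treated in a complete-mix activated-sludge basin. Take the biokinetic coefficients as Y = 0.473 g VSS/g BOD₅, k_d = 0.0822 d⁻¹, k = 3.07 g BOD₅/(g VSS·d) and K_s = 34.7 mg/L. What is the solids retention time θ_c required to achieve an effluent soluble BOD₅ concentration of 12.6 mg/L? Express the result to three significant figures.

At the target effluent, Y k S/(K_s+S) = 0.473×3.07×12.6/47.30 = 0.3868 d⁻¹.
1/θ_c = 0.3868 − 0.0822 = 0.3046 d⁻¹, so θ_c = 3.283 d.

θ_c ≈ 3.28 d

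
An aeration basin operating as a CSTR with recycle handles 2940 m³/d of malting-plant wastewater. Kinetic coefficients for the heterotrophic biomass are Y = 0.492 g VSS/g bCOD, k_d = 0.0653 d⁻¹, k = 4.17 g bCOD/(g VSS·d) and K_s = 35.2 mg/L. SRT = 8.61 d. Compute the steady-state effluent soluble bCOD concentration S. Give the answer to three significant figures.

S ≈ 3.42 mg/L

For a completely mixed reactor with recycle the Lawrence–McCarty relation gives S = K_s·(1 + k_d·θ_c) / [θ_c·(Y·k − k_d) − 1] = 35.2 × (1 + 0.0653 × 8.61) / [8.61 × (0.492 × 4.17 − 0.0653) − 1] = 54.99 / 16.10 = 3.415 mg/L.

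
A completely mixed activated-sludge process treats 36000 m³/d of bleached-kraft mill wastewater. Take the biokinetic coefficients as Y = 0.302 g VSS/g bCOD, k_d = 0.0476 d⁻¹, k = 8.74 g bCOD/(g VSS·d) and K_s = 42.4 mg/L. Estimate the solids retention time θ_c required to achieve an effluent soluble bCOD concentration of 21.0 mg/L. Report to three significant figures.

θ_c ≈ 1.21 d

At the target effluent, Y k S/(K_s+S) = 0.302×8.74×21.0/63.40 = 0.8743 d⁻¹.
θ_c = 1/(μ − k_d) = 1/(0.8743 − 0.0476) = 1/0.8267 = 1.210 d.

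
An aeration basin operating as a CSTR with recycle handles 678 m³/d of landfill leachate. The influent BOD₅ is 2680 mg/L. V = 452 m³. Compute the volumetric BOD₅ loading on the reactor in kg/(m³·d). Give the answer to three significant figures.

Volumetric loading L_v = Q·S₀ / V = 678 × 2680 g/m³ / 452.0 m³ = 4020 g/(m³·d) = 4.020 kg BOD₅/(m³·d).

L_v ≈ 4.02 kg BOD₅/(m³·d)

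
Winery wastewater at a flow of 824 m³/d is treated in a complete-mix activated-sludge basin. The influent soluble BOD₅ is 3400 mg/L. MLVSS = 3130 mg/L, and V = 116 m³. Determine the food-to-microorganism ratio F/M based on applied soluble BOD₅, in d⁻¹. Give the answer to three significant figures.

F/M = Q·S₀ / (V·X) = 824 × 3400 / (116.0 × 3130) = 7.716 g soluble BOD₅·(g VSS·d)⁻¹.

F/M ≈ 7.72 d⁻¹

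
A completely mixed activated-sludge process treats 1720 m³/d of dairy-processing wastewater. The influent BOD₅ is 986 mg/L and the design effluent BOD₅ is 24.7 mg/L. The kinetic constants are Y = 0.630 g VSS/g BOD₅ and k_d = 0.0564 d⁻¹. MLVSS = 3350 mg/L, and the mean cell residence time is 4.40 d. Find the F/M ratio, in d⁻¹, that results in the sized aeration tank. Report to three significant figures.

F/M ≈ 0.462 d⁻¹

Rearranging the biomass balance for a CMAS with decay, V = Y·Q·ΔS·θ_c / [X·(1+k_d θ_c)] = 0.630 × 1720 × (986 − 24.7) × 4.40 / [3350 × (1 + 0.0564 × 4.40)] = 4.58×10^6 / 4181 = 1096 m³.
Food-to-microorganism ratio F/M = Q S₀ / (V X) = 1720 × 986 / (1096 × 3350) = 0.4618 d⁻¹.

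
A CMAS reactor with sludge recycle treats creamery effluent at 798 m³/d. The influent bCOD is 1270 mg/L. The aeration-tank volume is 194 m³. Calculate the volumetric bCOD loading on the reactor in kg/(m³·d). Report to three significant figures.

Volumetric loading L_v = Q·S₀ / V = 798 × 1270 g/m³ / 194.0 m³ = 5224 g/(m³·d) = 5.224 kg bCOD/(m³·d).

L_v ≈ 5.22 kg bCOD/(m³·d)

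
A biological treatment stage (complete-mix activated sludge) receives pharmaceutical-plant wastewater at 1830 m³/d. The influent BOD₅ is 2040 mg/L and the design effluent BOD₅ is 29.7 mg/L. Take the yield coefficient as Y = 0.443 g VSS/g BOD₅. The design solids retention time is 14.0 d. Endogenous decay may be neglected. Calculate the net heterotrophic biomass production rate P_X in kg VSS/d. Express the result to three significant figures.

With endogenous decay neglected, the observed yield equals the true yield: Y_obs = Y = 0.443 g VSS/g BOD₅.
Q·(S₀ − S) = 1830 × (2040 − 29.7) × 10⁻³ = 3679 kg/d removed.
So the net sludge growth is P_X = 0.4430 × 3679 = 1630 kg VSS/d.

P_X ≈ 1630 kg VSS/d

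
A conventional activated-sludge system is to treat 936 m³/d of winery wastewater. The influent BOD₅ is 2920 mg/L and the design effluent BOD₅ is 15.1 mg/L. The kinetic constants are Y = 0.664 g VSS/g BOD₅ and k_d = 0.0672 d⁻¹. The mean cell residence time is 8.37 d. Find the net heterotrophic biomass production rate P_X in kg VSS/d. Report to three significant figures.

Observed yield with endogenous decay: Y_obs = Y / (1 + k_d·θ_c) = 0.664 / (1 + 0.0672 × 8.37) = 0.664 / 1.562 = 0.4250 g VSS/g BOD₅.
Mass of BOD₅ removed per day: Q(S₀ − S) = 936 × 2905 g/m³ = 2719 kg/d.
Biomass produced: P_X = Y_obs·Q·ΔS = 0.4250 × 2719 ≈ 1155 kg VSS/d.

P_X ≈ 1160 kg VSS/d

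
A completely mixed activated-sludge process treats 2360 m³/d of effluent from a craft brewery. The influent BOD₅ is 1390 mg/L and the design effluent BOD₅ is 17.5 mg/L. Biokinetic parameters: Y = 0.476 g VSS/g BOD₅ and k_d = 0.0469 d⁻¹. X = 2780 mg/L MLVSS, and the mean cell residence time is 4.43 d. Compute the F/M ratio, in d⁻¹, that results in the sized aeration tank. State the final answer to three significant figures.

F/M ≈ 0.580 d⁻¹

Rearranging the biomass balance for a CMAS with decay, V = Y·Q·ΔS·θ_c / [X·(1+k_d θ_c)] = 0.476 × 2360 × (1390 − 17.5) × 4.43 / [2780 × (1 + 0.0469 × 4.43)] = 6.83×10^6 / 3358 = 2034 m³.
F/M = Q·S₀ / (V·X) = 2360 × 1390 / (2034 × 2780) = 0.5801 g BOD₅·(g VSS·d)⁻¹.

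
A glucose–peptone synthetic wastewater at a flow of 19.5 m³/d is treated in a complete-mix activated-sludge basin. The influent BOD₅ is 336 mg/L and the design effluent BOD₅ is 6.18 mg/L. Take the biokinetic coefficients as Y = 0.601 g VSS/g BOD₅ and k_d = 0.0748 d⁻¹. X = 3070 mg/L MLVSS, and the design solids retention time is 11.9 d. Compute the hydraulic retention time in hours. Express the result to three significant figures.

τ ≈ 9.76 h

Rearranging the biomass balance for a CMAS with decay, V = Y·Q·ΔS·θ_c / [X·(1+k_d θ_c)] = 0.601 × 19.5 × (336 − 6.18) × 11.9 / [3070 × (1 + 0.0748 × 11.9)] = 4.6×10^4 / 5803 = 7.927 m³.
Hydraulic retention time τ = V/Q = 7.927 / 19.5 = 0.4065 d = 9.756 h.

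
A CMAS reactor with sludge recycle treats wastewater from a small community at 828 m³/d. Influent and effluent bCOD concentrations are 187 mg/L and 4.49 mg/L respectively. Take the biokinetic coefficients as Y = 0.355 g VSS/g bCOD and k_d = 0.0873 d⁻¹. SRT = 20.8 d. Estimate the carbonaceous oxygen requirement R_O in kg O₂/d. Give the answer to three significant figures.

R_O ≈ 124 kg O₂/d

Y_obs = Y / (1 + k_d θ_c) = 0.355 / (1 + 0.0873 × 20.8) = 0.355 / 2.816 = 0.1261.
Q·(S₀ − S) = 828 × (187 − 4.49) × 10⁻³ = 151.1 kg/d removed.
Net sludge production P_X = 0.1261 × 151.1 = 19.05 kg VSS/d.
Carbonaceous O₂ demand = substrate oxidised − cell-mass equivalent = 151.1 − 1.42 × 19.05 = 124.1 kg O₂/d.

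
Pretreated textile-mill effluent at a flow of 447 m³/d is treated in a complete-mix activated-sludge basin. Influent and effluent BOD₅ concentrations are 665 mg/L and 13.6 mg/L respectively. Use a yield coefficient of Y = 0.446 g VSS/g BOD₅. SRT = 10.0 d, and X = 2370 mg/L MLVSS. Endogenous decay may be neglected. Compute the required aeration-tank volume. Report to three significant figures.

V ≈ 548 m³

With k_d = 0 the design equation reduces to V = Y Q (S₀−S) θ_c / X = 0.446 × 447 × (665 − 13.6) × 10.0 / 2370 = 548.0 m³.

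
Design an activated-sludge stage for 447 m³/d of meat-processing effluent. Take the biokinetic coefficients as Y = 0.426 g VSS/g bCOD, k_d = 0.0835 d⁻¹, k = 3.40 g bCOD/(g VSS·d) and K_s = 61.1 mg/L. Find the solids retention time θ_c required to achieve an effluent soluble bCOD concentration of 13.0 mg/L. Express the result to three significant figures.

θ_c ≈ 5.86 d

At the target effluent, Y k S/(K_s+S) = 0.426×3.40×13.0/74.10 = 0.2541 d⁻¹.
1/θ_c = 0.2541 − 0.0835 = 0.1706 d⁻¹, so θ_c = 5.861 d.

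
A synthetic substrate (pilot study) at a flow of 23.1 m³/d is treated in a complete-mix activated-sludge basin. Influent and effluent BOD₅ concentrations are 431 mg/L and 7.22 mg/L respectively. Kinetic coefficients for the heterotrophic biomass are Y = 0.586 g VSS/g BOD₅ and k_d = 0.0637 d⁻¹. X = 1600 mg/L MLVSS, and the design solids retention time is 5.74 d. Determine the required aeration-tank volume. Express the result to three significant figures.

Steady-state biomass mass balance: V·X·(1 + k_d·θ_c) = Y·Q·(S₀ − S)·θ_c, so V = 0.586 × 23.1 × (431 − 7.22) × 5.74 / [1600 × (1 + 0.0637 × 5.74)] = 3.29×10^4 / 2185 = 15.07 m³.

V ≈ 15.1 m³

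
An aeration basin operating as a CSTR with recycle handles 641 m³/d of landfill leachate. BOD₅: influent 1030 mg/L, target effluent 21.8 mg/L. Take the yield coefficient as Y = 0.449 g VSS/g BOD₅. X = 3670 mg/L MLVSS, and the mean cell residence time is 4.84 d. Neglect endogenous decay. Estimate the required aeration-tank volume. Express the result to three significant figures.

V ≈ 383 m³

With k_d = 0 the design equation reduces to V = Y Q (S₀−S) θ_c / X = 0.449 × 641 × (1030 − 21.8) × 4.84 / 3670 = 382.7 m³.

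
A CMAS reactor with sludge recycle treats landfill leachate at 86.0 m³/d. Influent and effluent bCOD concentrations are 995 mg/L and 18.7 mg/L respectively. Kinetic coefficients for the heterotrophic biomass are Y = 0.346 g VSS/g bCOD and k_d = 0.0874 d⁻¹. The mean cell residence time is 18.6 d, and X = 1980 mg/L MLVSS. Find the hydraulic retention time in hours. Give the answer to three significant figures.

Rearranging the biomass balance for a CMAS with decay, V = Y·Q·ΔS·θ_c / [X·(1+k_d θ_c)] = 0.346 × 86.0 × (995 − 18.7) × 18.6 / [1980 × (1 + 0.0874 × 18.6)] = 5.4×10^5 / 5199 = 103.9 m³.
HRT = V/Q = 103.9 m³ / 86.0 m³·d⁻¹ = 1.209 d × 24 = 29.01 h.

τ ≈ 29.0 h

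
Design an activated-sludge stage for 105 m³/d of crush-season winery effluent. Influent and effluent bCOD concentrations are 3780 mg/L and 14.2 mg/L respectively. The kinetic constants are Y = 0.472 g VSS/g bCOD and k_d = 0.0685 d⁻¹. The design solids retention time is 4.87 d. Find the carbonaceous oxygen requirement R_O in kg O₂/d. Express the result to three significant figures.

Observed yield with endogenous decay: Y_obs = Y / (1 + k_d·θ_c) = 0.472 / (1 + 0.0685 × 4.87) = 0.472 / 1.334 = 0.3539 g VSS/g bCOD.
Mass of bCOD removed per day: Q(S₀ − S) = 105 × 3766 g/m³ = 395.4 kg/d.
Biomass synthesised: P_X = Y_obs × 395.4 = 139.9 kg VSS/d.
R_O = Q·ΔS − 1.42 P_X = 395.4 − 198.7 = 196.7 kg O₂/d.

R_O ≈ 197 kg O₂/d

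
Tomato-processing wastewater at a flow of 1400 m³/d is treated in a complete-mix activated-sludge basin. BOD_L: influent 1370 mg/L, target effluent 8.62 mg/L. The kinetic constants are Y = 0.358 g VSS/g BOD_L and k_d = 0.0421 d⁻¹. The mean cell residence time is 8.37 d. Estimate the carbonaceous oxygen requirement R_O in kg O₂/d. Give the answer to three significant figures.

The observed yield is Y_obs = Y/(1 + k_d·θ_c) = 0.358 / (1 + 0.0421 × 8.37) = 0.358 / 1.352 = 0.2647 g VSS per g BOD_L removed.
Substrate removed = Q·(S₀ − S) = 1400 m³/d × (1370 − 8.62) g/m³ = 1.91×10^6 g/d = 1906 kg/d.
Net sludge production P_X = 0.2647 × 1906 = 504.5 kg VSS/d.
R_O = Q·ΔS − 1.42 P_X = 1906 − 716.4 = 1189 kg O₂/d.

R_O ≈ 1190 kg O₂/d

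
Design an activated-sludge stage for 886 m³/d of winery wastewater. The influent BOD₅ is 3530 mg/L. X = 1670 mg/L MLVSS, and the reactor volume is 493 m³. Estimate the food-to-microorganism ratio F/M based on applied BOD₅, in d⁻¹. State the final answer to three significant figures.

F/M = Q·S₀ / (V·X) = 886 × 3530 / (493.0 × 1670) = 3.799 g BOD₅·(g VSS·d)⁻¹.

F/M ≈ 3.80 d⁻¹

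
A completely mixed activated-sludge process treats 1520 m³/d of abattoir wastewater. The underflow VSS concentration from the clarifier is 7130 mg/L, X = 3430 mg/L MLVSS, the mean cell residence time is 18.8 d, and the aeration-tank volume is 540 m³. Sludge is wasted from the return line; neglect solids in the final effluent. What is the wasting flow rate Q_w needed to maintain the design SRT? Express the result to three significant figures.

Q_w ≈ 13.8 m³/d

Q_w = (V·X)/(θ_c X_r) = 540.0 × 3430 / (18.8 × 7130) = 13.82 m³/d.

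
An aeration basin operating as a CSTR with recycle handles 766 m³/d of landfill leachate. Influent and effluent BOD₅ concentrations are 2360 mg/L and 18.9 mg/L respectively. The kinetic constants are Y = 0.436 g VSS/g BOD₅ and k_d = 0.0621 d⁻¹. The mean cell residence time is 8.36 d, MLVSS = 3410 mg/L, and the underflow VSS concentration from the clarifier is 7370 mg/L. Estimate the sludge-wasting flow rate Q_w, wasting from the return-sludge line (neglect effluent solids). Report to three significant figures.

Q_w ≈ 69.8 m³/d

Rearranging the biomass balance for a CMAS with decay, V = Y·Q·ΔS·θ_c / [X·(1+k_d θ_c)] = 0.436 × 766 × (2360 − 18.9) × 8.36 / [3410 × (1 + 0.0621 × 8.36)] = 6.54×10^6 / 5180 = 1262 m³.
Q_w = (V·X)/(θ_c X_r) = 1262 × 3410 / (8.36 × 7370) = 69.83 m³/d.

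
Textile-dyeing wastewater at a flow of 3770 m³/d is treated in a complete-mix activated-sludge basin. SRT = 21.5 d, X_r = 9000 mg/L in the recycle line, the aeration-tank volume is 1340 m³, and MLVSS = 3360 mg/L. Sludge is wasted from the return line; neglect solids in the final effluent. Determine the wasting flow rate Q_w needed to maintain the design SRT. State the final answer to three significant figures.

Wasting from the return line (neglecting effluent solids): Q_w = V·X / (θ_c·X_r) = 1340 × 3360 / (21.5 × 9000) = 23.27 m³/d.

Q_w ≈ 23.3 m³/d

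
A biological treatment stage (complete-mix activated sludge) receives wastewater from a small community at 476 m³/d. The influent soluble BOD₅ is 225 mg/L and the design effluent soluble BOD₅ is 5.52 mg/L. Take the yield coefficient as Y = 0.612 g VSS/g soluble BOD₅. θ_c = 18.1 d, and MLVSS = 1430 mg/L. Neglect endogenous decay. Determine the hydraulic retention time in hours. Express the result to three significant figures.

τ ≈ 40.8 h

With k_d = 0 the design equation reduces to V = Y Q (S₀−S) θ_c / X = 0.612 × 476 × (225 − 5.52) × 18.1 / 1430 = 809.3 m³.
HRT = V/Q = 809.3 m³ / 476 m³·d⁻¹ = 1.700 d × 24 = 40.80 h.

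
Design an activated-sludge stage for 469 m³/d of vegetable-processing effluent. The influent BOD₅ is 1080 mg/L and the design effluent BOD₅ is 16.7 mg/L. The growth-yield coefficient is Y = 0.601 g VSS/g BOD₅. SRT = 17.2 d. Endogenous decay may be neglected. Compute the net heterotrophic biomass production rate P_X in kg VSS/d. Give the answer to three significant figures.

With endogenous decay neglected, the observed yield equals the true yield: Y_obs = Y = 0.601 g VSS/g BOD₅.
Q·(S₀ − S) = 469 × (1080 − 16.7) × 10⁻³ = 498.7 kg/d removed.
P_X = Y_obs · Q(S₀ − S) = 0.6010 × 498.7 = 299.7 kg VSS/d.

P_X ≈ 300 kg VSS/d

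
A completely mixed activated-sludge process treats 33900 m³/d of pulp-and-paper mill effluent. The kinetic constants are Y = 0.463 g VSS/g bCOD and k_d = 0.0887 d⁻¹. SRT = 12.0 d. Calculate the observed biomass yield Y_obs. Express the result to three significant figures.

Y_obs = Y / (1 + k_d θ_c) = 0.463 / (1 + 0.0887 × 12.0) = 0.463 / 2.064 = 0.2243.

Y_obs ≈ 0.224 g VSS/g bCOD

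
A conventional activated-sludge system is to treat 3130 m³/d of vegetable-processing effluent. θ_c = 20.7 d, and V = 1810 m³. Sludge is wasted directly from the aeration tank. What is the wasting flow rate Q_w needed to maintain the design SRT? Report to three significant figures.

Q_w ≈ 87.4 m³/d

With mixed-liquor wasting, θ_c = V/Q_w, so Q_w = V/θ_c = 1810/20.7 = 87.44 m³/d.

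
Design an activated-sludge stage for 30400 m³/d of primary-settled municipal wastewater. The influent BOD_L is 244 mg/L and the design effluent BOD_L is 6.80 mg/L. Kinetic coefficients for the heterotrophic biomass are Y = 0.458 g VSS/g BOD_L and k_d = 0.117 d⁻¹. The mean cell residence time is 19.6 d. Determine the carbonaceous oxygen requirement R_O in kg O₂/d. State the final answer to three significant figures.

Y_obs = Y / (1 + k_d θ_c) = 0.458 / (1 + 0.117 × 19.6) = 0.458 / 3.293 = 0.1391.
Q·(S₀ − S) = 30400 × (244 − 6.80) × 10⁻³ = 7211 kg/d removed.
Biomass synthesised: P_X = Y_obs × 7211 = 1003 kg VSS/d.
Carbonaceous O₂ demand = substrate oxidised − cell-mass equivalent = 7211 − 1.42 × 1003 = 5787 kg O₂/d.

R_O ≈ 5790 kg O₂/d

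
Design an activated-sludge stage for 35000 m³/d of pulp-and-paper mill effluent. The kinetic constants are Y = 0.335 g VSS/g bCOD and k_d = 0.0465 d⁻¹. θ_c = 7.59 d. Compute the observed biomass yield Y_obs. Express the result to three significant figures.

The observed yield is Y_obs = Y/(1 + k_d·θ_c) = 0.335 / (1 + 0.0465 × 7.59) = 0.335 / 1.353 = 0.2476 g VSS per g bCOD removed.

Y_obs ≈ 0.248 g VSS/g bCOD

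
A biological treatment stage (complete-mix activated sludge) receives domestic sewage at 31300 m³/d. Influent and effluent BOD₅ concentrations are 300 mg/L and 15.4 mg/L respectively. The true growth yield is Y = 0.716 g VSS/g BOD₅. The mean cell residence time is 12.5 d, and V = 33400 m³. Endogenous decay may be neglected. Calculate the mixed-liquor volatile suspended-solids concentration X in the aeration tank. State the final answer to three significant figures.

From V·X = Y·Q·(S₀ − S)·θ_c (decay neglected): X = 0.716 × 31300 × (300 − 15.4) × 12.5 / 33400 = 2387 mg/L.

X ≈ 2390 mg/L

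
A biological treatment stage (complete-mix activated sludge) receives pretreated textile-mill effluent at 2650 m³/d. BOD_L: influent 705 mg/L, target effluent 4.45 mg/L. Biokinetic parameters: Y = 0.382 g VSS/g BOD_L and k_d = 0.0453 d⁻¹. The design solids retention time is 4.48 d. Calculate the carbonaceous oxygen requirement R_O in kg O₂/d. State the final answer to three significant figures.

Y_obs = Y / (1 + k_d θ_c) = 0.382 / (1 + 0.0453 × 4.48) = 0.382 / 1.203 = 0.3176.
Substrate removed = Q·(S₀ − S) = 2650 m³/d × (705 − 4.45) g/m³ = 1.86×10^6 g/d = 1856 kg/d.
Net sludge production P_X = 0.3176 × 1856 = 589.5 kg VSS/d.
R_O = Q·(S₀ − S) − 1.42·P_X = 1856 − 1.42 × 589.5 = 1019 kg O₂/d.

R_O ≈ 1020 kg O₂/d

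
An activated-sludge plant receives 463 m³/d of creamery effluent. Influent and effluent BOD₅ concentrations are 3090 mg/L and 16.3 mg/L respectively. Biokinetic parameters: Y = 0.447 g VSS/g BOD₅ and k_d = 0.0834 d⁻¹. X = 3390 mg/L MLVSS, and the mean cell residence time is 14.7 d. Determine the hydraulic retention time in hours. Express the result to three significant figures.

From the SRT design equation V = Y Q (S₀−S) θ_c / [X (1 + k_d θ_c)] = 0.447 × 463 × (3090 − 16.3) × 14.7 / [3390 × (1 + 0.0834 × 14.7)] = 9.35×10^6 / 7546 = 1239 m³.
Hydraulic retention time τ = V/Q = 1239 / 463 = 2.676 d = 64.24 h.

τ ≈ 64.2 h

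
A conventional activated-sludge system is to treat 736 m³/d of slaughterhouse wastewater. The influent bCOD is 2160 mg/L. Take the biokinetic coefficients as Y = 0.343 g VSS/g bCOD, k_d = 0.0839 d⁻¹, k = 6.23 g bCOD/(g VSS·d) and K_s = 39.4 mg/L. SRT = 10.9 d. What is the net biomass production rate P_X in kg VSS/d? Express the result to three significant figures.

P_X ≈ 284 kg VSS/d

From the Monod/SRT balance for a CMAS, S = K_s·(1+k_d θ_c)/[θ_c·(Y k − k_d) − 1] = 39.4 × (1 + 0.0839 × 10.9) / [10.9 × (0.343 × 6.23 − 0.0839) − 1] = 75.43 / 21.38 = 3.529 mg/L.
Y_obs = Y / (1 + k_d θ_c) = 0.343 / (1 + 0.0839 × 10.9) = 0.343 / 1.915 = 0.1792.
Substrate removed = Q·(S₀ − S) = 736 m³/d × (2160 − 3.53) g/m³ = 1.59×10^6 g/d = 1587 kg/d.
Net biomass production P_X = Y_obs × Q·(S₀ − S) = 0.1792 × 1587 = 284.4 kg VSS/d.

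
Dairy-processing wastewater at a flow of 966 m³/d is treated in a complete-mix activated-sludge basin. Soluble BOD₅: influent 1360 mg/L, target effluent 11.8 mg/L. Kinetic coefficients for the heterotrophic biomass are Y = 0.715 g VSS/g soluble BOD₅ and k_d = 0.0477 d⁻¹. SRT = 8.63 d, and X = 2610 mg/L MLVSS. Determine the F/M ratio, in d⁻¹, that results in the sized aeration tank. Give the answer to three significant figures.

F/M ≈ 0.231 d⁻¹

Rearranging the biomass balance for a CMAS with decay, V = Y·Q·ΔS·θ_c / [X·(1+k_d θ_c)] = 0.715 × 966 × (1360 − 11.8) × 8.63 / [2610 × (1 + 0.0477 × 8.63)] = 8.04×10^6 / 3684 = 2181 m³.
Food-to-microorganism ratio F/M = Q S₀ / (V X) = 966 × 1360 / (2181 × 2610) = 0.2308 d⁻¹.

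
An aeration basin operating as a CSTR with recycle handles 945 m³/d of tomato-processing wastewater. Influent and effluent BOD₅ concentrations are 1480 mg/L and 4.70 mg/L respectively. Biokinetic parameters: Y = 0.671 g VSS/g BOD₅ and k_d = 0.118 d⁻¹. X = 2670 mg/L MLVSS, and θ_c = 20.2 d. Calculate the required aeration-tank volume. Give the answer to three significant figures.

V ≈ 2090 m³

Rearranging the biomass balance for a CMAS with decay, V = Y·Q·ΔS·θ_c / [X·(1+k_d θ_c)] = 0.671 × 945 × (1480 − 4.70) × 20.2 / [2670 × (1 + 0.118 × 20.2)] = 1.89×10^7 / 9034 = 2092 m³.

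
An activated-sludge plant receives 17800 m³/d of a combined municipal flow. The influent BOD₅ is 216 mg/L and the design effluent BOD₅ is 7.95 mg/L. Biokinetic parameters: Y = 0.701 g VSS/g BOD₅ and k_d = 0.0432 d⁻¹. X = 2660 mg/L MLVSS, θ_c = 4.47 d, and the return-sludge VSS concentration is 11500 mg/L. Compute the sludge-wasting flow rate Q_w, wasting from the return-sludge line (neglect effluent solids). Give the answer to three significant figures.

Steady-state biomass mass balance: V·X·(1 + k_d·θ_c) = Y·Q·(S₀ − S)·θ_c, so V = 0.701 × 17800 × (216 − 7.95) × 4.47 / [2660 × (1 + 0.0432 × 4.47)] = 1.16×10^7 / 3174 = 3656 m³.
θ_c = V·X/(Q_w·X_r) when wasting from the recycle, so Q_w = V·X/(θ_c·X_r) = 3656 × 2660 / (4.47 × 11500) = 189.2 m³/d.

Q_w ≈ 189 m³/d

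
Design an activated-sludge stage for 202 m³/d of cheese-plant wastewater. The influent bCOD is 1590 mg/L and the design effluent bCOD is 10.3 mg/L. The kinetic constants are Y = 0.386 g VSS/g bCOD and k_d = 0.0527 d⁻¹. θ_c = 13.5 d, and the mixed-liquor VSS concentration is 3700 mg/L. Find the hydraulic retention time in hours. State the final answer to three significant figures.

τ ≈ 31.2 h

Steady-state biomass mass balance: V·X·(1 + k_d·θ_c) = Y·Q·(S₀ − S)·θ_c, so V = 0.386 × 202 × (1590 − 10.3) × 13.5 / [3700 × (1 + 0.0527 × 13.5)] = 1.66×10^6 / 6332 = 262.6 m³.
τ = V/Q = 262.6/202 = 1.300 d, or 31.20 h.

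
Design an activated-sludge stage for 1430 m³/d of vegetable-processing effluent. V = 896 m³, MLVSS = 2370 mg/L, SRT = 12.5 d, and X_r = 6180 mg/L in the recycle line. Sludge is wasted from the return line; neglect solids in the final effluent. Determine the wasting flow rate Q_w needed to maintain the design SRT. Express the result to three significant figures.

Q_w ≈ 27.5 m³/d

Wasting from the return line (neglecting effluent solids): Q_w = V·X / (θ_c·X_r) = 896.0 × 2370 / (12.5 × 6180) = 27.49 m³/d.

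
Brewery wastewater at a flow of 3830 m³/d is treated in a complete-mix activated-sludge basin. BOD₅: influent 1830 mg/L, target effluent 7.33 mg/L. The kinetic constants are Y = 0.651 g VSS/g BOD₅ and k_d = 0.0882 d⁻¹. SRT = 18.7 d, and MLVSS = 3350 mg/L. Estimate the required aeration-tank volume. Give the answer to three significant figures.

V ≈ 9580 m³

From the SRT design equation V = Y Q (S₀−S) θ_c / [X (1 + k_d θ_c)] = 0.651 × 3830 × (1830 − 7.33) × 18.7 / [3350 × (1 + 0.0882 × 18.7)] = 8.5×10^7 / 8875 = 9575 m³.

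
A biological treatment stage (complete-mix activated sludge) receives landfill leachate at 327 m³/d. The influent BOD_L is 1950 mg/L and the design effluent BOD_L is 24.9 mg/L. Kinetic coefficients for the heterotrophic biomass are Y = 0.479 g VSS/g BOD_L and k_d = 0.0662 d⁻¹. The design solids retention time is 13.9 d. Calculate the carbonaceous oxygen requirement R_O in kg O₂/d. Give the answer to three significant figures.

Observed yield with endogenous decay: Y_obs = Y / (1 + k_d·θ_c) = 0.479 / (1 + 0.0662 × 13.9) = 0.479 / 1.920 = 0.2495 g VSS/g BOD_L.
ΔS = 1950 − 24.9 = 1925 mg/L, so the substrate removal rate is 327 × 1925/1000 = 629.5 kg BOD_L/d.
P_X = Y_obs·Q·(S₀ − S) = 0.2495 × 629.5 = 157.0 kg VSS/d.
R_O = Q·ΔS − 1.42 P_X = 629.5 − 223.0 = 406.5 kg O₂/d.

R_O ≈ 407 kg O₂/d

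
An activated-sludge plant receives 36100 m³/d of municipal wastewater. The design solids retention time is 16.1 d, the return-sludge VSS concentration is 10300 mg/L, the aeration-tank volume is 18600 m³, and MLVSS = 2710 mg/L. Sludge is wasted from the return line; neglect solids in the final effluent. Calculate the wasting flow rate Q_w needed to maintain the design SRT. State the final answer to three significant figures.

Q_w ≈ 304 m³/d

θ_c = V·X/(Q_w·X_r) when wasting from the recycle, so Q_w = V·X/(θ_c·X_r) = 18600 × 2710 / (16.1 × 10300) = 304.0 m³/d.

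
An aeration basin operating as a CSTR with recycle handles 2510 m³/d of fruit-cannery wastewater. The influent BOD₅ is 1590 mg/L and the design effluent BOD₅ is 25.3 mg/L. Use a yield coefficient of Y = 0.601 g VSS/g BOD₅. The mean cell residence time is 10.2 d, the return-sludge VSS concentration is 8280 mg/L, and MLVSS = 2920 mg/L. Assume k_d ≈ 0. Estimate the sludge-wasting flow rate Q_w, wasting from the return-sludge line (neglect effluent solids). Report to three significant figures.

Q_w ≈ 285 m³/d

With k_d = 0 the design equation reduces to V = Y Q (S₀−S) θ_c / X = 0.601 × 2510 × (1590 − 25.3) × 10.2 / 2920 = 8245 m³.
Wasting from the return line (neglecting effluent solids): Q_w = V·X / (θ_c·X_r) = 8245 × 2920 / (10.2 × 8280) = 285.1 m³/d.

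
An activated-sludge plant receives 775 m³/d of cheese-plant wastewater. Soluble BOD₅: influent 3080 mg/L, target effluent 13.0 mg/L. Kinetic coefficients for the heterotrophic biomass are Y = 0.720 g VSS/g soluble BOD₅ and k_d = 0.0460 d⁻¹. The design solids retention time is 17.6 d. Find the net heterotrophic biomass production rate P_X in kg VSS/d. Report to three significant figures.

P_X ≈ 946 kg VSS/d

Observed yield with endogenous decay: Y_obs = Y / (1 + k_d·θ_c) = 0.720 / (1 + 0.0460 × 17.6) = 0.720 / 1.810 = 0.3979 g VSS/g soluble BOD₅.
Mass of soluble BOD₅ removed per day: Q(S₀ − S) = 775 × 3067 g/m³ = 2377 kg/d.
P_X = Y_obs · Q(S₀ − S) = 0.3979 × 2377 = 945.7 kg VSS/d.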